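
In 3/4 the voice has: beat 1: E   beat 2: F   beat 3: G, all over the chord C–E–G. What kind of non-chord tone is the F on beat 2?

The harmony at that moment is C major triad (C, E, G); F is not a chord tone.
It is approached by step up from E and left by step up to G.
Step in, step out in the same direction — a passing tone.

Passing tone.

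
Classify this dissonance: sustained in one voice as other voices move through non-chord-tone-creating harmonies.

Approach: none. Departure: none — a single pitch is sustained while the chords change around it, passing through harmonies that do not contain it.
No melodic motion at all; the dissonance is created entirely by the moving harmonies against the stationary note — a pedal tone (pedal point).

Pedal tone.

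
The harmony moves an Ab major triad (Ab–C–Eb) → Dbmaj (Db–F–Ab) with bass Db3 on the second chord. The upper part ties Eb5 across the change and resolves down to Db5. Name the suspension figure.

9–8 suspension.

At the second chord the bass is Db3. The suspended Eb5 lies a ninth above the bass; after resolving down by step to Db5, the interval above the bass becomes an octave.
Suspension figures are named by those two intervals: 9–8.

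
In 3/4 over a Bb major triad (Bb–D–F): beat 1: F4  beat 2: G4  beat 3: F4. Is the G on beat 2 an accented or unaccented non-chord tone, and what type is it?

Unaccented neighbor tone.

The harmony at that moment is Bb major triad (Bb, D, F); G4 is not a chord tone.
It is approached by step up from F4 and left by step down to F4.
Step away and step back to the same note — a neighbor tone (upper neighbor).
It falls on a weak beat, so it is unaccented.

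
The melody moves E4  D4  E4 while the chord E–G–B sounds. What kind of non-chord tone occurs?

The harmony at that moment is E minor triad (E, G, B); D4 is not a chord tone.
It is approached by step down from E4 and left by step up to E4.
Step away and step back to the same note — a neighbor tone (lower neighbor).

D4 is a neighbor tone.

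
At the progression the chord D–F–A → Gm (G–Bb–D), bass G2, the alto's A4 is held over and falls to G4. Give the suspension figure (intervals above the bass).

At the second chord the bass is G2. The suspended A4 lies a ninth above the bass; after resolving down by step to G4, the interval above the bass becomes an octave.
Suspension figures are named by those two intervals: 9–8.

9–8 suspension.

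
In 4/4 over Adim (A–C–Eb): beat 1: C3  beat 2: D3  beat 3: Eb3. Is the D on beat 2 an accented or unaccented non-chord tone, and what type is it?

The harmony at that moment is A diminished triad (A, C, Eb); D3 is not a chord tone.
It is approached by step up from C3 and left by step up to Eb3.
Step in, step out in the same direction — a passing tone.
It falls on a weak beat, so it is unaccented.

Unaccented passing tone.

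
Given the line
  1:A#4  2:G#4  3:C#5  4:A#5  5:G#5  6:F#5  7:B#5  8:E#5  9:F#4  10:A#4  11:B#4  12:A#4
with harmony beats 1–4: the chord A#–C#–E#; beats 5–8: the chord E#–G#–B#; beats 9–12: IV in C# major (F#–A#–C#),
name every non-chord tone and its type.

The harmony at that moment is A# minor triad (A#, C#, E#); G#4 is not a chord tone.
It is approached by step down from A#4 and left by leap up to C#5.
Step in, leap out — an escape tone.
The harmony at that moment is E# minor triad (E#, G#, B#); F#5 is not a chord tone.
It is approached by step down from G#5 and left by leap up to B#5.
Step in, leap out — an escape tone.
The harmony at that moment is F# major triad (F#, A#, C#); B#4 is not a chord tone.
It is approached by step up from A#4 and left by step down to A#4.
Step away and step back to the same note — a neighbor tone (upper neighbor).

G#4 (beat 2) — escape tone; F#5 (beat 6) — escape tone; B#4 (beat 11) — neighbor tone.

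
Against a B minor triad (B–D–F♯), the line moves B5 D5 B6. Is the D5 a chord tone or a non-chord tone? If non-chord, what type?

B minor triad contains B, D, F♯; D is the third, so it is a chord tone.

Chord tone (the third of B minor triad).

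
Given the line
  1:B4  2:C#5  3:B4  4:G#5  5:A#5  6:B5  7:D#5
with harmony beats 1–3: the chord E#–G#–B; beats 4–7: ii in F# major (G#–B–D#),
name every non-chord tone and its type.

C#5 (beat 2) — neighbor tone; A#5 (beat 5) — passing tone.

The harmony at that moment is E# diminished triad (E#, G#, B); C#5 is not a chord tone.
It is approached by step up from B4 and left by step down to B4.
Step away and step back to the same note — a neighbor tone (upper neighbor).
The harmony at that moment is G# minor triad (G#, B, D#); A#5 is not a chord tone.
It is approached by step up from G#5 and left by step up to B5.
Step in, step out in the same direction — a passing tone.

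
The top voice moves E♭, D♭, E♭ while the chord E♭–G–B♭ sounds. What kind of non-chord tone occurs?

D♭ is a neighbor tone.

The harmony at that moment is E♭ major triad (E♭, G, B♭); D♭ is not a chord tone.
It is approached by step down from E♭ and left by step up to E♭.
Step away and step back to the same note — a neighbor tone (lower neighbor).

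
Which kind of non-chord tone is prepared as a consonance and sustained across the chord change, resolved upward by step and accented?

Approach: by preparation — the pitch is first a chord tone, then held (tied or repeated) while the harmony changes under it. Departure: up by step. Metric position: strong.
A prepared dissonance that resolves upward by step — a retardation. (The same figure resolving downward would be a suspension.)

Retardation.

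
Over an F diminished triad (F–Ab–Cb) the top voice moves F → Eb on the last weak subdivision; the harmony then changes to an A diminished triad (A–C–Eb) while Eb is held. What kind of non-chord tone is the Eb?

Eb is an anticipation.

The harmony at that moment is F diminished triad (F, Ab, Cb); Eb is not a chord tone.
It is approached by step down from F and then sustained as the same pitch into the next harmony.
Arriving early and becoming a chord tone when the harmony changes — an anticipation.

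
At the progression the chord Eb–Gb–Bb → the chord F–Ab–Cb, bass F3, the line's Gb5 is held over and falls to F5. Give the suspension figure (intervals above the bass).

At the second chord the bass is F3. The suspended Gb5 lies a ninth above the bass; after resolving down by step to F5, the interval above the bass becomes an octave.
Suspension figures are named by those two intervals: 9–8.

9–8 suspension.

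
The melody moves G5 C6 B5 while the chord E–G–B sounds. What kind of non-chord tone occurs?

C6 is an appoggiatura.

The harmony at that moment is E minor triad (E, G, B); C6 is not a chord tone.
It is approached by leap up from G5 and left by step down to B5.
Leap in, step out — an appoggiatura.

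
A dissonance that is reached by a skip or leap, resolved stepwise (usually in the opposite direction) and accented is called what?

Approach: by leap. Departure: by step. Metric position: strong.
Leap in, step out, in a metrically strong position — an appoggiatura. (It is the mirror image of the escape tone, which steps in and leaps out from a weak position.)

Appoggiatura.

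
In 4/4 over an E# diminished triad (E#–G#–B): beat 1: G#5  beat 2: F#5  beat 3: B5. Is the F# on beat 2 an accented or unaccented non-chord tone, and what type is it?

The harmony at that moment is E# diminished triad (E#, G#, B); F#5 is not a chord tone.
It is approached by step down from G#5 and left by leap up to B5.
Step in, leap out — an escape tone.
It falls on a weak beat, so it is unaccented.

Unaccented escape tone.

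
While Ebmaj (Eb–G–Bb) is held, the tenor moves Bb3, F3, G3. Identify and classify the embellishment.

The harmony at that moment is Eb major triad (Eb, G, Bb); F3 is not a chord tone.
It is approached by leap down from Bb3 and left by step up to G3.
Leap in, step out — an appoggiatura.

F3 is an appoggiatura.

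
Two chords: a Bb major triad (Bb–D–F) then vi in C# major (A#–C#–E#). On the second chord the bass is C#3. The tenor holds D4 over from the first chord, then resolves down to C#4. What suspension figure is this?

9–8 suspension.

At the second chord the bass is C#3. The suspended D4 lies a ninth above the bass; after resolving down by step to C#4, the interval above the bass becomes an octave.
Suspension figures are named by those two intervals: 9–8.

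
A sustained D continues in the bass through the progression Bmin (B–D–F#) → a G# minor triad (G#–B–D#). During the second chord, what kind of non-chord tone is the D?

Pedal tone (pedal point).

The harmony at that moment is G# minor triad (G#, B, D#); D is not a chord tone.
It is held over (the same pitch as the preceding D) and then sustained as the same pitch into the next harmony.
Sustained through a change of harmony — a pedal tone.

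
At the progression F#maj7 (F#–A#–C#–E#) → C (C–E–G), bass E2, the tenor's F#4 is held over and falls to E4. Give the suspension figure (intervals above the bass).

9–8 suspension.

At the second chord the bass is E2. The suspended F#4 lies a ninth above the bass; after resolving down by step to E4, the interval above the bass becomes an octave.
Suspension figures are named by those two intervals: 9–8.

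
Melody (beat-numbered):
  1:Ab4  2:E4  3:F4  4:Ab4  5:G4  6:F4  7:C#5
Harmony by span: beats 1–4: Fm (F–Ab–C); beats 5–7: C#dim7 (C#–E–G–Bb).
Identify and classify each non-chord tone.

The harmony at that moment is F minor triad (F, Ab, C); E4 is not a chord tone.
It is approached by leap down from Ab4 and left by step up to F4.
Leap in, step out — an appoggiatura.
The harmony at that moment is C# diminished seventh chord (C#, E, G, Bb); F4 is not a chord tone.
It is approached by step down from G4 and left by leap up to C#5.
Step in, leap out — an escape tone.

E4 (beat 2) — appoggiatura; F4 (beat 6) — escape tone.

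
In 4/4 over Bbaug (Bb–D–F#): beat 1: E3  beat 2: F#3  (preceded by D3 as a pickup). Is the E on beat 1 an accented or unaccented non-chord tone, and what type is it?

Accented passing tone.

The harmony at that moment is Bb augmented triad (Bb, D, F#); E3 is not a chord tone.
It is approached by step up from D3 and left by step up to F#3.
Step in, step out in the same direction — a passing tone.
It falls on the downbeat, so it is accented.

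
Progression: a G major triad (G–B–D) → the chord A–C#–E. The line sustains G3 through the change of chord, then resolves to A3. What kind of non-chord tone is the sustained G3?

G3 is a retardation.

The harmony at that moment is A major triad (A, C#, E); G3 is not a chord tone.
It is held over (the same pitch as the preceding G3) and left by step up to A3.
Held over from the previous chord and resolving up by step — a retardation.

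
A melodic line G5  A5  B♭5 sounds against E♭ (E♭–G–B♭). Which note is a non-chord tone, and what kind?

The harmony at that moment is E♭ major triad (E♭, G, B♭); A5 is not a chord tone.
It is approached by step up from G5 and left by step up to B♭5.
Step in, step out in the same direction — a passing tone.

A5 is a passing tone.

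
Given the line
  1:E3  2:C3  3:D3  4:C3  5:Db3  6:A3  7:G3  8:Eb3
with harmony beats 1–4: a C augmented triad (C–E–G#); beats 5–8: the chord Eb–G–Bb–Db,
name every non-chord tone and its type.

D3 (beat 3) — neighbor tone; A3 (beat 6) — appoggiatura.

The harmony at that moment is C augmented triad (C, E, G#); D3 is not a chord tone.
It is approached by step up from C3 and left by step down to C3.
Step away and step back to the same note — a neighbor tone (upper neighbor).
The harmony at that moment is Eb dominant seventh chord (Eb, G, Bb, Db); A3 is not a chord tone.
It is approached by leap up from Db3 and left by step down to G3.
Leap in, step out — an appoggiatura.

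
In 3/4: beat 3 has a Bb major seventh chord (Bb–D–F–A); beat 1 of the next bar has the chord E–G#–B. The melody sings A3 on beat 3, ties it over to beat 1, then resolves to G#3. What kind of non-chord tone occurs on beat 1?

The harmony at that moment is E major triad (E, G#, B); A3 is not a chord tone.
It is held over (the same pitch as the preceding A3) and left by step down to G#3.
Held over from the previous chord and resolving down by step — a suspension.

Suspension.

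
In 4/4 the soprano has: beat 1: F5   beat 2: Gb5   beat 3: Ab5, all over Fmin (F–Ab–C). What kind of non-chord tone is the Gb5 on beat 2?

Passing tone.

The harmony at that moment is F minor triad (F, Ab, C); Gb5 is not a chord tone.
It is approached by step up from F5 and left by step up to Ab5.
Step in, step out in the same direction — a passing tone.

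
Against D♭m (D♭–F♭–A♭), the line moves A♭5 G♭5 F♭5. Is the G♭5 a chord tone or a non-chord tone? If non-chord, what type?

The harmony at that moment is D♭ minor triad (D♭, F♭, A♭); G♭5 is not a chord tone.
It is approached by step down from A♭5 and left by step down to F♭5.
Step in, step out in the same direction — a passing tone.

Non-chord tone — a passing tone.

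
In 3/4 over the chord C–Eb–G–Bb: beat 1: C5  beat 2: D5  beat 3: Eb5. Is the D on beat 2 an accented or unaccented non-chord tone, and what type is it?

Unaccented passing tone.

The harmony at that moment is C minor seventh chord (C, Eb, G, Bb); D5 is not a chord tone.
It is approached by step up from C5 and left by step up to Eb5.
Step in, step out in the same direction — a passing tone.
It falls on a weak beat, so it is unaccented.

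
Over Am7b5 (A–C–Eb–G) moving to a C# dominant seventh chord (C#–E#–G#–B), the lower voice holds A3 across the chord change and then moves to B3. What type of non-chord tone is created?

The harmony at that moment is C# dominant seventh chord (C#, E#, G#, B); A3 is not a chord tone.
It is held over (the same pitch as the preceding A3) and left by step up to B3.
Held over from the previous chord and resolving up by step — a retardation.

A3 is a retardation.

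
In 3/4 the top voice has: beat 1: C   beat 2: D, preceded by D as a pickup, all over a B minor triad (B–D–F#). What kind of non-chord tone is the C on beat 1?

The harmony at that moment is B minor triad (B, D, F#); C is not a chord tone.
It is approached by step down from D and left by step up to D.
Step away and step back to the same note — a neighbor tone (lower neighbor).

Lower neighbor tone.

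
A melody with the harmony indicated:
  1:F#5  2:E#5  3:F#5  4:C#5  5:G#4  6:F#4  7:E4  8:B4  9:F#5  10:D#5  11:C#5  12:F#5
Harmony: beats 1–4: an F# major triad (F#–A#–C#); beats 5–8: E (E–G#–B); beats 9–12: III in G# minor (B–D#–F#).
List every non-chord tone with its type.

E#5 (beat 2) — neighbor tone; F#4 (beat 6) — passing tone; C#5 (beat 11) — escape tone.

The harmony at that moment is F# major triad (F#, A#, C#); E#5 is not a chord tone.
It is approached by step down from F#5 and left by step up to F#5.
Step away and step back to the same note — a neighbor tone (lower neighbor).
The harmony at that moment is E major triad (E, G#, B); F#4 is not a chord tone.
It is approached by step down from G#4 and left by step down to E4.
Step in, step out in the same direction — a passing tone.
The harmony at that moment is B major triad (B, D#, F#); C#5 is not a chord tone.
It is approached by step down from D#5 and left by leap up to F#5.
Step in, leap out — an escape tone.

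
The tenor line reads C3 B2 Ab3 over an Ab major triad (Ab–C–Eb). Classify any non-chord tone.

B2 is an escape tone.

The harmony at that moment is Ab major triad (Ab, C, Eb); B2 is not a chord tone.
It is approached by step down from C3 and left by leap up to Ab3.
Step in, leap out — an escape tone.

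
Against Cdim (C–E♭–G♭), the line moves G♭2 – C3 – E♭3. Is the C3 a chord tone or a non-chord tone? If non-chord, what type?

Chord tone (the root of C diminished triad).

C diminished triad contains C, E♭, G♭; C is the root, so it is a chord tone.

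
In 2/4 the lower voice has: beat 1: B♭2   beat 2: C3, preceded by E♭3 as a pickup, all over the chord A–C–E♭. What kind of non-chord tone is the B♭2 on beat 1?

The harmony at that moment is A diminished triad (A, C, E♭); B♭2 is not a chord tone.
It is approached by leap down from E♭3 and left by step up to C3.
Leap in, step out, metrically accented — an appoggiatura.

Appoggiatura.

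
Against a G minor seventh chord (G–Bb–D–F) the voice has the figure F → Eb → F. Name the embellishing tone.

Eb is a neighbor tone.

The harmony at that moment is G minor seventh chord (G, Bb, D, F); Eb is not a chord tone.
It is approached by step down from F and left by step up to F.
Step away and step back to the same note — a neighbor tone (lower neighbor).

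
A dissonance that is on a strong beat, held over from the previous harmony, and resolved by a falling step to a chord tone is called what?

Suspension.

Approach: by preparation — the pitch is first a chord tone, then held (tied or repeated) while the harmony changes under it. Departure: down by step. Metric position: strong.
A prepared dissonance that resolves downward by step — a suspension. (The same figure resolving upward would be a retardation.)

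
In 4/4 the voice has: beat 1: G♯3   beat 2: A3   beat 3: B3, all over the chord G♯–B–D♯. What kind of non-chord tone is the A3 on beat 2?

The harmony at that moment is G♯ minor triad (G♯, B, D♯); A3 is not a chord tone.
It is approached by step up from G♯3 and left by step up to B3.
Step in, step out in the same direction — a passing tone.

Passing tone.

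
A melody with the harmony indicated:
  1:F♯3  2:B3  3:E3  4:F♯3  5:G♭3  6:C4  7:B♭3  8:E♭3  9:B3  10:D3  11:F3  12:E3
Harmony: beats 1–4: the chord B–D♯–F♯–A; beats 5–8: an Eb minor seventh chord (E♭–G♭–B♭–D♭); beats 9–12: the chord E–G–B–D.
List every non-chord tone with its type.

E3 (beat 3) — appoggiatura; C4 (beat 6) — appoggiatura; F3 (beat 11) — appoggiatura.

The harmony at that moment is B dominant seventh chord (B, D♯, F♯, A); E3 is not a chord tone.
It is approached by leap down from B3 and left by step up to F♯3.
Leap in, step out — an appoggiatura.
The harmony at that moment is E♭ minor seventh chord (E♭, G♭, B♭, D♭); C4 is not a chord tone.
It is approached by leap up from G♭3 and left by step down to B♭3.
Leap in, step out — an appoggiatura.
The harmony at that moment is E minor seventh chord (E, G, B, D); F3 is not a chord tone.
It is approached by leap up from D3 and left by step down to E3.
Leap in, step out — an appoggiatura.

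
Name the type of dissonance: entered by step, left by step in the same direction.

Passing tone.

Approach: by step. Departure: by step, continuing in the same direction.
Stepwise on both sides with no change of direction means the note fills in the space between two different chord tones — a passing tone. (Had it turned back to its starting note it would be a neighbor tone instead.)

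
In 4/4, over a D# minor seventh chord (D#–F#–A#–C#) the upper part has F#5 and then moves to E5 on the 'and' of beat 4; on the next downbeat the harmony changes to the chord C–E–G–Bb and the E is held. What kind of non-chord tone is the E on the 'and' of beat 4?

The harmony at that moment is D# minor seventh chord (D#, F#, A#, C#); E5 is not a chord tone.
It is approached by step down from F#5 and then sustained as the same pitch into the next harmony.
Arriving early and becoming a chord tone when the harmony changes — an anticipation.

Anticipation.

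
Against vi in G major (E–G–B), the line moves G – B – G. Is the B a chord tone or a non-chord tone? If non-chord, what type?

Chord tone (the fifth of E minor triad).

E minor triad contains E, G, B; B is the fifth, so it is a chord tone.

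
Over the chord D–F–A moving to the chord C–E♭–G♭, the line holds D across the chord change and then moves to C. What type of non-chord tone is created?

D is a suspension.

The harmony at that moment is C diminished triad (C, E♭, G♭); D is not a chord tone.
It is held over (the same pitch as the preceding D) and left by step down to C.
Held over from the previous chord and resolving down by step — a suspension.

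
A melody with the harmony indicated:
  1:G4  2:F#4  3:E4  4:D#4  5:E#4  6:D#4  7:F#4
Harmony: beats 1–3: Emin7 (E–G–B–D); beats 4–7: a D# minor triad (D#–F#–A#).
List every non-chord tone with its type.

F#4 (beat 2) — passing tone; E#4 (beat 5) — neighbor tone.

The harmony at that moment is E minor seventh chord (E, G, B, D); F#4 is not a chord tone.
It is approached by step down from G4 and left by step down to E4.
Step in, step out in the same direction — a passing tone.
The harmony at that moment is D# minor triad (D#, F#, A#); E#4 is not a chord tone.
It is approached by step up from D#4 and left by step down to D#4.
Step away and step back to the same note — a neighbor tone (upper neighbor).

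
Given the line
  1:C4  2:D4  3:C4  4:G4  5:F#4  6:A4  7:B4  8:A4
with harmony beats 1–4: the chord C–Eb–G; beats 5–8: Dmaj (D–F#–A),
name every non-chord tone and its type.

The harmony at that moment is C minor triad (C, Eb, G); D4 is not a chord tone.
It is approached by step up from C4 and left by step down to C4.
Step away and step back to the same note — a neighbor tone (upper neighbor).
The harmony at that moment is D major triad (D, F#, A); B4 is not a chord tone.
It is approached by step up from A4 and left by step down to A4.
Step away and step back to the same note — a neighbor tone (upper neighbor).

D4 (beat 2) — neighbor tone; B4 (beat 7) — neighbor tone.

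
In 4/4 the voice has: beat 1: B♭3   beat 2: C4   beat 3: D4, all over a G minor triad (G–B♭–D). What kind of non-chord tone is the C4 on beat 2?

The harmony at that moment is G minor triad (G, B♭, D); C4 is not a chord tone.
It is approached by step up from B♭3 and left by step up to D4.
Step in, step out in the same direction — a passing tone.

Passing tone.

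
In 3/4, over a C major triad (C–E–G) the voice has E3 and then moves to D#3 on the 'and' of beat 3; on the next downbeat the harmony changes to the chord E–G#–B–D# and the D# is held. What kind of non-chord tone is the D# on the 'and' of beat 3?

Anticipation.

The harmony at that moment is C major triad (C, E, G); D#3 is not a chord tone.
It is approached by step down from E3 and then sustained as the same pitch into the next harmony.
Arriving early and becoming a chord tone when the harmony changes — an anticipation.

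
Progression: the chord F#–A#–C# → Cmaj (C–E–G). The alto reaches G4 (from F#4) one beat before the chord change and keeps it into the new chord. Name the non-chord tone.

G4 is an anticipation.

The harmony at that moment is F# major triad (F#, A#, C#); G4 is not a chord tone.
It is approached by step up from F#4 and then sustained as the same pitch into the next harmony.
Arriving early and becoming a chord tone when the harmony changes — an anticipation.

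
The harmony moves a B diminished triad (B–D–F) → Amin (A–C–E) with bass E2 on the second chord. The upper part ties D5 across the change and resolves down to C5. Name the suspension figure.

At the second chord the bass is E2. The suspended D5 lies a seventh above the bass; after resolving down by step to C5, the interval above the bass becomes a sixth.
Suspension figures are named by those two intervals: 7–6.

7–6 suspension.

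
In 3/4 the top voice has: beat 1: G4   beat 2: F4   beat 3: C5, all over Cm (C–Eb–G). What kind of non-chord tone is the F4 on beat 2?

The harmony at that moment is C minor triad (C, Eb, G); F4 is not a chord tone.
It is approached by step down from G4 and left by leap up to C5.
Step in, leap out, on a weak beat — an escape tone.

Escape tone.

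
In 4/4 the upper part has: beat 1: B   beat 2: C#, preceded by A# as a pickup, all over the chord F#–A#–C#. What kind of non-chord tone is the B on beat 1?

Passing tone.

The harmony at that moment is F# major triad (F#, A#, C#); B is not a chord tone.
It is approached by step up from A# and left by step up to C#.
Step in, step out in the same direction — a passing tone.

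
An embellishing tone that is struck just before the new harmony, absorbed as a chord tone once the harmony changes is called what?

Anticipation.

Approach: ahead of the chord change (typically by step), so it is dissonant against the current harmony. Departure: none — the same pitch is restated or held and is a chord tone of the new harmony.
Dissonant first, consonant once the harmony catches up: the note simply arrives early — an anticipation. (The reverse timing, consonant first and dissonant after the change, would be a suspension or retardation.)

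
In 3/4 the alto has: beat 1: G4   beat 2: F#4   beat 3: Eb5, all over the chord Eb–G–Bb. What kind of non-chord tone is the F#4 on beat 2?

The harmony at that moment is Eb major triad (Eb, G, Bb); F#4 is not a chord tone.
It is approached by step down from G4 and left by leap up to Eb5.
Step in, leap out, on a weak beat — an escape tone.

Escape tone.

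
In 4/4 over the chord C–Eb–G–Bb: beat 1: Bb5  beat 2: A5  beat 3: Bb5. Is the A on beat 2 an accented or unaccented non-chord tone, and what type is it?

The harmony at that moment is C minor seventh chord (C, Eb, G, Bb); A5 is not a chord tone.
It is approached by step down from Bb5 and left by step up to Bb5.
Step away and step back to the same note — a neighbor tone (lower neighbor).
It falls on a weak beat, so it is unaccented.

Unaccented neighbor tone.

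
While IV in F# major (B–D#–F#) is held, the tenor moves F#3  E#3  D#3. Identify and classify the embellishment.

E#3 is a passing tone.

The harmony at that moment is B major triad (B, D#, F#); E#3 is not a chord tone.
It is approached by step down from F#3 and left by step down to D#3.
Step in, step out in the same direction — a passing tone.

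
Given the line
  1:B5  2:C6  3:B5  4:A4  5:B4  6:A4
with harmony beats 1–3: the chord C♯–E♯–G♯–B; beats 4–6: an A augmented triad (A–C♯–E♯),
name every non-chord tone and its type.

The harmony at that moment is C♯ dominant seventh chord (C♯, E♯, G♯, B); C6 is not a chord tone.
It is approached by step up from B5 and left by step down to B5.
Step away and step back to the same note — a neighbor tone (upper neighbor).
The harmony at that moment is A augmented triad (A, C♯, E♯); B4 is not a chord tone.
It is approached by step up from A4 and left by step down to A4.
Step away and step back to the same note — a neighbor tone (upper neighbor).

C6 (beat 2) — neighbor tone; B4 (beat 5) — neighbor tone.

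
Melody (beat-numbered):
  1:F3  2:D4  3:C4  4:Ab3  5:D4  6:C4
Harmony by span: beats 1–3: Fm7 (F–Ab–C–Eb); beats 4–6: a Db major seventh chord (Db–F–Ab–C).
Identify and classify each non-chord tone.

D4 (beat 2) — appoggiatura; D4 (beat 5) — appoggiatura.

The harmony at that moment is F minor seventh chord (F, Ab, C, Eb); D4 is not a chord tone.
It is approached by leap up from F3 and left by step down to C4.
Leap in, step out — an appoggiatura.
The harmony at that moment is Db major seventh chord (Db, F, Ab, C); D4 is not a chord tone.
It is approached by leap up from Ab3 and left by step down to C4.
Leap in, step out — an appoggiatura.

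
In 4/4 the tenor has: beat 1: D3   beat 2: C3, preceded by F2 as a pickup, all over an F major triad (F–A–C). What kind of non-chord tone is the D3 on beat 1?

Appoggiatura.

The harmony at that moment is F major triad (F, A, C); D3 is not a chord tone.
It is approached by leap up from F2 and left by step down to C3.
Leap in, step out, metrically accented — an appoggiatura.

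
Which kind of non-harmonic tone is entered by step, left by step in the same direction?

Approach: by step. Departure: by step, continuing in the same direction.
Stepwise on both sides with no change of direction means the note fills in the space between two different chord tones — a passing tone. (Had it turned back to its starting note it would be a neighbor tone instead.)

Passing tone.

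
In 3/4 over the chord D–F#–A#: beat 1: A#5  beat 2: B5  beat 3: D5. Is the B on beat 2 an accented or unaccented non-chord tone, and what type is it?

The harmony at that moment is D augmented triad (D, F#, A#); B5 is not a chord tone.
It is approached by step up from A#5 and left by leap down to D5.
Step in, leap out — an escape tone.
It falls on a weak beat, so it is unaccented.

Unaccented escape tone.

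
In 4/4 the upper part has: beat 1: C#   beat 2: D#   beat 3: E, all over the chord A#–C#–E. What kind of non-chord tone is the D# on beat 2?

The harmony at that moment is A# diminished triad (A#, C#, E); D# is not a chord tone.
It is approached by step up from C# and left by step up to E.
Step in, step out in the same direction — a passing tone.

Passing tone.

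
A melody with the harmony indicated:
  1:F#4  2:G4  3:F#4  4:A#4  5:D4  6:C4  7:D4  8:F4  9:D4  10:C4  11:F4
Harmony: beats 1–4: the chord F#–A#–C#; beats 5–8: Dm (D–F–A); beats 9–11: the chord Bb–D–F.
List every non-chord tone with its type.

The harmony at that moment is F# major triad (F#, A#, C#); G4 is not a chord tone.
It is approached by step up from F#4 and left by step down to F#4.
Step away and step back to the same note — a neighbor tone (upper neighbor).
The harmony at that moment is D minor triad (D, F, A); C4 is not a chord tone.
It is approached by step down from D4 and left by step up to D4.
Step away and step back to the same note — a neighbor tone (lower neighbor).
The harmony at that moment is Bb major triad (Bb, D, F); C4 is not a chord tone.
It is approached by step down from D4 and left by leap up to F4.
Step in, leap out — an escape tone.

G4 (beat 2) — neighbor tone; C4 (beat 6) — neighbor tone; C4 (beat 10) — escape tone.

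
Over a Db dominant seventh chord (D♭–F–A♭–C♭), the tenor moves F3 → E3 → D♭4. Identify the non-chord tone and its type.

E3 is an escape tone.

The harmony at that moment is D♭ dominant seventh chord (D♭, F, A♭, C♭); E3 is not a chord tone.
It is approached by step down from F3 and left by leap up to D♭4.
Step in, leap out — an escape tone.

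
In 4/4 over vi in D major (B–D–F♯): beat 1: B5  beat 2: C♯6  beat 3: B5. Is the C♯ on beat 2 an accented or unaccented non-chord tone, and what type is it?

The harmony at that moment is B minor triad (B, D, F♯); C♯6 is not a chord tone.
It is approached by step up from B5 and left by step down to B5.
Step away and step back to the same note — a neighbor tone (upper neighbor).
It falls on a weak beat, so it is unaccented.

Unaccented neighbor tone.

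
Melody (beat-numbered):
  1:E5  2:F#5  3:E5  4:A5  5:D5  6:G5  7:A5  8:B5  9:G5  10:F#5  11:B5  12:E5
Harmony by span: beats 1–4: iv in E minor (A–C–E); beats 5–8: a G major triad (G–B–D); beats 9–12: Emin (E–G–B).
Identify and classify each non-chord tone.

The harmony at that moment is A minor triad (A, C, E); F#5 is not a chord tone.
It is approached by step up from E5 and left by step down to E5.
Step away and step back to the same note — a neighbor tone (upper neighbor).
The harmony at that moment is G major triad (G, B, D); A5 is not a chord tone.
It is approached by step up from G5 and left by step up to B5.
Step in, step out in the same direction — a passing tone.
The harmony at that moment is E minor triad (E, G, B); F#5 is not a chord tone.
It is approached by step down from G5 and left by leap up to B5.
Step in, leap out — an escape tone.

F#5 (beat 2) — neighbor tone; A5 (beat 7) — passing tone; F#5 (beat 10) — escape tone.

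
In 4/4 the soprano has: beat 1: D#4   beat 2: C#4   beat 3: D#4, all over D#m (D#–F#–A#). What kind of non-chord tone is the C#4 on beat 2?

The harmony at that moment is D# minor triad (D#, F#, A#); C#4 is not a chord tone.
It is approached by step down from D#4 and left by step up to D#4.
Step away and step back to the same note — a neighbor tone (lower neighbor).

Lower neighbor tone.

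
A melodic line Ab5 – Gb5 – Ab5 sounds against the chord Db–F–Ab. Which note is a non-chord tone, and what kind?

Gb5 is a neighbor tone.

The harmony at that moment is Db major triad (Db, F, Ab); Gb5 is not a chord tone.
It is approached by step down from Ab5 and left by step up to Ab5.
Step away and step back to the same note — a neighbor tone (lower neighbor).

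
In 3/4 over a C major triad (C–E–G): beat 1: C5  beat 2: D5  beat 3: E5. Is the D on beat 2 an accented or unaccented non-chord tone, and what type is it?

The harmony at that moment is C major triad (C, E, G); D5 is not a chord tone.
It is approached by step up from C5 and left by step up to E5.
Step in, step out in the same direction — a passing tone.
It falls on a weak beat, so it is unaccented.

Unaccented passing tone.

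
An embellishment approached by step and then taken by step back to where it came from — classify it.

Neighbor tone.

Approach: by step. Departure: by step in the opposite direction, back to the starting pitch.
Stepwise on both sides but reversing to return to the same chord tone — a neighbor tone. (Had it continued onward in the same direction it would be a passing tone instead.)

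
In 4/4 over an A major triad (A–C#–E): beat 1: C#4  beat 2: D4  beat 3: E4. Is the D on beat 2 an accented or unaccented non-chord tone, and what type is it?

Unaccented passing tone.

The harmony at that moment is A major triad (A, C#, E); D4 is not a chord tone.
It is approached by step up from C#4 and left by step up to E4.
Step in, step out in the same direction — a passing tone.
It falls on a weak beat, so it is unaccented.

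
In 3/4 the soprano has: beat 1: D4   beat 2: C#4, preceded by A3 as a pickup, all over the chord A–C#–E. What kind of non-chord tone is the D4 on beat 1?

Appoggiatura.

The harmony at that moment is A major triad (A, C#, E); D4 is not a chord tone.
It is approached by leap up from A3 and left by step down to C#4.
Leap in, step out, metrically accented — an appoggiatura.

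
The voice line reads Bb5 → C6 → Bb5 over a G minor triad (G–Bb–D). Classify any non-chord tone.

The harmony at that moment is G minor triad (G, Bb, D); C6 is not a chord tone.
It is approached by step up from Bb5 and left by step down to Bb5.
Step away and step back to the same note — a neighbor tone (upper neighbor).

C6 is a neighbor tone.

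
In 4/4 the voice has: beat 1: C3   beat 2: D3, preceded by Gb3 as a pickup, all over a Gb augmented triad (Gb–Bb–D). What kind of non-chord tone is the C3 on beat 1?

Appoggiatura.

The harmony at that moment is Gb augmented triad (Gb, Bb, D); C3 is not a chord tone.
It is approached by leap down from Gb3 and left by step up to D3.
Leap in, step out, metrically accented — an appoggiatura.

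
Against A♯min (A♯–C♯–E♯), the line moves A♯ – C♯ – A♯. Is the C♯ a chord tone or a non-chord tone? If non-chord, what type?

Chord tone (the third of A# minor triad).

A# minor triad contains A♯, C♯, E♯; C♯ is the third, so it is a chord tone.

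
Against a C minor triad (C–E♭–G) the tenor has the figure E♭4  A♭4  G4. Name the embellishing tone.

A♭4 is an appoggiatura.

The harmony at that moment is C minor triad (C, E♭, G); A♭4 is not a chord tone.
It is approached by leap up from E♭4 and left by step down to G4.
Leap in, step out — an appoggiatura.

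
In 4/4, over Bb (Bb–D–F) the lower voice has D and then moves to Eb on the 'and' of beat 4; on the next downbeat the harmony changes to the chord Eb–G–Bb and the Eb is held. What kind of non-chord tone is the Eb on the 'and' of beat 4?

Anticipation.

The harmony at that moment is Bb major triad (Bb, D, F); Eb is not a chord tone.
It is approached by step up from D and then sustained as the same pitch into the next harmony.
Arriving early and becoming a chord tone when the harmony changes — an anticipation.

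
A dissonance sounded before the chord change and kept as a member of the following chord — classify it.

Approach: ahead of the chord change (typically by step), so it is dissonant against the current harmony. Departure: none — the same pitch is restated or held and is a chord tone of the new harmony.
Dissonant first, consonant once the harmony catches up: the note simply arrives early — an anticipation. (The reverse timing, consonant first and dissonant after the change, would be a suspension or retardation.)

Anticipation.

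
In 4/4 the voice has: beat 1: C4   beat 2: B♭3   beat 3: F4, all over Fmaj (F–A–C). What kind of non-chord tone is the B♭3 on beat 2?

The harmony at that moment is F major triad (F, A, C); B♭3 is not a chord tone.
It is approached by step down from C4 and left by leap up to F4.
Step in, leap out, on a weak beat — an escape tone.

Escape tone.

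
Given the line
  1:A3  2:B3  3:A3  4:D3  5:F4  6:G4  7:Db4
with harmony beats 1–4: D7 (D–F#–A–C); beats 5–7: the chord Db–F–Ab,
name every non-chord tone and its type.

B3 (beat 2) — neighbor tone; G4 (beat 6) — escape tone.

The harmony at that moment is D dominant seventh chord (D, F#, A, C); B3 is not a chord tone.
It is approached by step up from A3 and left by step down to A3.
Step away and step back to the same note — a neighbor tone (upper neighbor).
The harmony at that moment is Db major triad (Db, F, Ab); G4 is not a chord tone.
It is approached by step up from F4 and left by leap down to Db4.
Step in, leap out — an escape tone.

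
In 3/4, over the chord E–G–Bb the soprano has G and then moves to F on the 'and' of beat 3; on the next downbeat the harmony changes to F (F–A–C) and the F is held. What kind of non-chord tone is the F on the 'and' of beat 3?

Anticipation.

The harmony at that moment is E diminished triad (E, G, Bb); F is not a chord tone.
It is approached by step down from G and then sustained as the same pitch into the next harmony.
Arriving early and becoming a chord tone when the harmony changes — an anticipation.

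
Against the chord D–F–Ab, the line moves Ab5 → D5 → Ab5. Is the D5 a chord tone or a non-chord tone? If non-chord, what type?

Chord tone (the root of D diminished triad).

D diminished triad contains D, F, Ab; D is the root, so it is a chord tone.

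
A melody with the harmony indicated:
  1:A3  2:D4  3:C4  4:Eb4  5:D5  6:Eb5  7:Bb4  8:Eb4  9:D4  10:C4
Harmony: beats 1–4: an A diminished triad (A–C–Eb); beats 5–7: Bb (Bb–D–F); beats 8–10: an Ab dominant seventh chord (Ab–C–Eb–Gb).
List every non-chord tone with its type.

The harmony at that moment is A diminished triad (A, C, Eb); D4 is not a chord tone.
It is approached by leap up from A3 and left by step down to C4.
Leap in, step out — an appoggiatura.
The harmony at that moment is Bb major triad (Bb, D, F); Eb5 is not a chord tone.
It is approached by step up from D5 and left by leap down to Bb4.
Step in, leap out — an escape tone.
The harmony at that moment is Ab dominant seventh chord (Ab, C, Eb, Gb); D4 is not a chord tone.
It is approached by step down from Eb4 and left by step down to C4.
Step in, step out in the same direction — a passing tone.

D4 (beat 2) — appoggiatura; Eb5 (beat 6) — escape tone; D4 (beat 9) — passing tone.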